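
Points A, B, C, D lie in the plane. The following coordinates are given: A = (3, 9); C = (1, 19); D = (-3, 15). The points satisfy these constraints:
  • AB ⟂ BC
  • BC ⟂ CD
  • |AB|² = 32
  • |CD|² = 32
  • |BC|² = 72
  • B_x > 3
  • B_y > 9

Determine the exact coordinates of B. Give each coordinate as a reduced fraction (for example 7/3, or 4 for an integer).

B = (7, 13)

1. B_x = 7  [[BC ⟂ CD ⇒ 4x+4y-80=0] ∩ [|B−(3, 9)|²=32]]
2. B_y = 13  [[BC ⟂ CD ⇒ 4x+4y-80=0] ∩ [|B−(3, 9)|²=32]]
   so B = (7, 13)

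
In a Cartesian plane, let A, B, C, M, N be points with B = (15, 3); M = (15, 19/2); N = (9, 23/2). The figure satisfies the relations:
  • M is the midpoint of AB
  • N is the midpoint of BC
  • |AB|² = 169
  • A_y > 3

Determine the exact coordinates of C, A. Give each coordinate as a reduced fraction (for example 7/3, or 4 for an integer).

1. A_x = 15  [A = 2·M−B = 2·(15, 19/2)−(15, 3)]
2. A_y = 16  [A = 2·M−B = 2·(15, 19/2)−(15, 3)]
   so A = (15, 16)
3. C_x = 3  [C = 2·N−B = 2·(9, 23/2)−(15, 3)]
4. C_y = 20  [C = 2·N−B = 2·(9, 23/2)−(15, 3)]
   so C = (3, 20)

C = (3, 20)
A = (15, 16)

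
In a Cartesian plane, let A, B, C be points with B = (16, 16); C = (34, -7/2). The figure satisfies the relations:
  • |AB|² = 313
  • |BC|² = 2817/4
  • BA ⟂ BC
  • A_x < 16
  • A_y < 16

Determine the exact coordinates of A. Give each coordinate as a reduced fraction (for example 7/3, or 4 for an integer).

A = (3, 4)

1. A_x = 3  [[BA ⟂ BC ⇒ 18x-39/2y+24=0] ∩ [|A−(16, 16)|²=313]]
2. A_y = 4  [[BA ⟂ BC ⇒ 18x-39/2y+24=0] ∩ [|A−(16, 16)|²=313]]
   so A = (3, 4)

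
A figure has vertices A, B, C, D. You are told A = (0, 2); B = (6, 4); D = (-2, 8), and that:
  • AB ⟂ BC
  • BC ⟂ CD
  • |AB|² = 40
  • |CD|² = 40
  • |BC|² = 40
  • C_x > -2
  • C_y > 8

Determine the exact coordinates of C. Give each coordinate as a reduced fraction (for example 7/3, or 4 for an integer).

1. C_x = 4  [[AB ⟂ BC ⇒ 6x+2y-44=0] ∩ [|C−(-2, 8)|²=40]]
2. C_y = 10  [[AB ⟂ BC ⇒ 6x+2y-44=0] ∩ [|C−(-2, 8)|²=40]]
   so C = (4, 10)

C = (4, 10)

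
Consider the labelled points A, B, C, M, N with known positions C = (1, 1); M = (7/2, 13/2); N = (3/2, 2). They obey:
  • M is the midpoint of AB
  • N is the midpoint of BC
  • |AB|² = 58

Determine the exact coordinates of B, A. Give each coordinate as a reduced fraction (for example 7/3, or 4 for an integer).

B = (2, 3)
A = (5, 10)

1. B_x = 2  [B = 2·N−C = 2·(3/2, 2)−(1, 1)]
2. B_y = 3  [B = 2·N−C = 2·(3/2, 2)−(1, 1)]
   so B = (2, 3)
3. A_x = 5  [A = 2·M−B = 2·(7/2, 13/2)−(2, 3)]
4. A_y = 10  [A = 2·M−B = 2·(7/2, 13/2)−(2, 3)]
   so A = (5, 10)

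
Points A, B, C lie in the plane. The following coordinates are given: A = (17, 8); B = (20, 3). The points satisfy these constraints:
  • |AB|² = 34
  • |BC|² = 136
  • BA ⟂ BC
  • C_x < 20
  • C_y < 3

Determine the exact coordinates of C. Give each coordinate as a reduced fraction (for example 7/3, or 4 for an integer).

C = (10, -3)

1. C_x = 10  [[BA ⟂ BC ⇒ -3x+5y+45=0] ∩ [|C−(20, 3)|²=136]]
2. C_y = -3  [[BA ⟂ BC ⇒ -3x+5y+45=0] ∩ [|C−(20, 3)|²=136]]
   so C = (10, -3)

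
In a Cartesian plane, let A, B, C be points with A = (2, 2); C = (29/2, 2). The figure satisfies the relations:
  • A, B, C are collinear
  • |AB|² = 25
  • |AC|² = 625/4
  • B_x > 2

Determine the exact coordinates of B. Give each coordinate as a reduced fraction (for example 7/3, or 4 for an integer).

B = (7, 2)

1. B_x = 7  [[A, B, C are collinear ⇒ -25/2y+25=0] ∩ [|B−(2, 2)|²=25]]
2. B_y = 2  [[A, B, C are collinear ⇒ -25/2y+25=0] ∩ [|B−(2, 2)|²=25]]
   so B = (7, 2)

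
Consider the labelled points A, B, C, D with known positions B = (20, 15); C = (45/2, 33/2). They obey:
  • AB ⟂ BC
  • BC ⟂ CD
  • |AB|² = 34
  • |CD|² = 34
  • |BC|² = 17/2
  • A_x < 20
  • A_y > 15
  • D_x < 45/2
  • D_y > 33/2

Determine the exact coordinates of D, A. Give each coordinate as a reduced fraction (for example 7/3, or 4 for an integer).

1. D_x = 39/2  [[BC ⟂ CD ⇒ 5/2x+3/2y-81=0] ∩ [|D−(45/2, 33/2)|²=34]]
2. D_y = 43/2  [[BC ⟂ CD ⇒ 5/2x+3/2y-81=0] ∩ [|D−(45/2, 33/2)|²=34]]
   so D = (39/2, 43/2)
3. A_x = 17  [[AB ⟂ BC ⇒ -5/2x-3/2y+145/2=0] ∩ [|A−(20, 15)|²=34]]
4. A_y = 20  [[AB ⟂ BC ⇒ -5/2x-3/2y+145/2=0] ∩ [|A−(20, 15)|²=34]]
   so A = (17, 20)

D = (39/2, 43/2)
A = (17, 20)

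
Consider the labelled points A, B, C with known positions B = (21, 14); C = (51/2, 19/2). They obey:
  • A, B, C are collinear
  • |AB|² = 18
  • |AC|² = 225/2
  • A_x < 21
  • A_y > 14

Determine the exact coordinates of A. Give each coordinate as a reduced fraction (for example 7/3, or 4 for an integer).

A = (18, 17)

1. A_x = 18  [[A, B, C are collinear ⇒ 9/2x+9/2y-315/2=0] ∩ [|A−(21, 14)|²=18]]
2. A_y = 17  [[A, B, C are collinear ⇒ 9/2x+9/2y-315/2=0] ∩ [|A−(21, 14)|²=18]]
   so A = (18, 17)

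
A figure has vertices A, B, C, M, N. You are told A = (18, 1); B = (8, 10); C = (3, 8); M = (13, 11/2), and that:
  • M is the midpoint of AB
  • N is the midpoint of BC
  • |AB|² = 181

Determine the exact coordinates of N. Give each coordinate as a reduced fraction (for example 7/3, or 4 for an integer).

1. N_x = 11/2  [2·N = B+C = (8, 10)+(3, 8)]
2. N_y = 9  [2·N = B+C = (8, 10)+(3, 8)]
   so N = (11/2, 9)

N = (11/2, 9)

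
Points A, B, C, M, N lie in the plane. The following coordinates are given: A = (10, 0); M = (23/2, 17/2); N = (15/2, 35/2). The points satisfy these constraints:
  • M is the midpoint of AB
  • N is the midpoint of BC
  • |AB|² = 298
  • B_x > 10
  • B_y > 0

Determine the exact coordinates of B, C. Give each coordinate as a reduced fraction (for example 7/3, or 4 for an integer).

1. B_x = 13  [B = 2·M−A = 2·(23/2, 17/2)−(10, 0)]
2. B_y = 17  [B = 2·M−A = 2·(23/2, 17/2)−(10, 0)]
   so B = (13, 17)
3. C_x = 2  [C = 2·N−B = 2·(15/2, 35/2)−(13, 17)]
4. C_y = 18  [C = 2·N−B = 2·(15/2, 35/2)−(13, 17)]
   so C = (2, 18)

B = (13, 17)
C = (2, 18)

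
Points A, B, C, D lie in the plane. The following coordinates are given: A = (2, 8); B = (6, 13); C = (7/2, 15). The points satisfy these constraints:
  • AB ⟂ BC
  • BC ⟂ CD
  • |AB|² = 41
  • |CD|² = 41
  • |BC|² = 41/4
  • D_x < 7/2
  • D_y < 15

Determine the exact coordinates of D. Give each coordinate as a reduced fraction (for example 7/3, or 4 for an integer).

1. D_x = -1/2  [[BC ⟂ CD ⇒ -5/2x+2y-85/4=0] ∩ [|D−(7/2, 15)|²=41]]
2. D_y = 10  [[BC ⟂ CD ⇒ -5/2x+2y-85/4=0] ∩ [|D−(7/2, 15)|²=41]]
   so D = (-1/2, 10)

D = (-1/2, 10)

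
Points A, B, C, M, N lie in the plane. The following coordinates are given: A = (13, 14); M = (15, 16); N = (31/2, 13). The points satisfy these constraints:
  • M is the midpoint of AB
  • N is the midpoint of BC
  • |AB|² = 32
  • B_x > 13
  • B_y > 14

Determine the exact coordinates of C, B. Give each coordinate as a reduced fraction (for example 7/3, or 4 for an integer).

C = (14, 8)
B = (17, 18)

1. B_x = 17  [B = 2·M−A = 2·(15, 16)−(13, 14)]
2. B_y = 18  [B = 2·M−A = 2·(15, 16)−(13, 14)]
   so B = (17, 18)
3. C_x = 14  [C = 2·N−B = 2·(31/2, 13)−(17, 18)]
4. C_y = 8  [C = 2·N−B = 2·(31/2, 13)−(17, 18)]
   so C = (14, 8)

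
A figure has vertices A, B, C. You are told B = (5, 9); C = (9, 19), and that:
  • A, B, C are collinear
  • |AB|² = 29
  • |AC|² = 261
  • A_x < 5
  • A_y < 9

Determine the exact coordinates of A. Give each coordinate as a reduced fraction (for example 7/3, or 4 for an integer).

1. A_x = 3  [[A, B, C are collinear ⇒ -10x+4y+14=0] ∩ [|A−(5, 9)|²=29]]
2. A_y = 4  [[A, B, C are collinear ⇒ -10x+4y+14=0] ∩ [|A−(5, 9)|²=29]]
   so A = (3, 4)

A = (3, 4)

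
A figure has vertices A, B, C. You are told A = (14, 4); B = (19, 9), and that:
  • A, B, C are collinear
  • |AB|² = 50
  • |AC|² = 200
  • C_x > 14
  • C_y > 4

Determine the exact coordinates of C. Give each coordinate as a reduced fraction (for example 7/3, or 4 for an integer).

C = (24, 14)

1. C_x = 24  [[A, B, C are collinear ⇒ -5x+5y+50=0] ∩ [|C−(14, 4)|²=200]]
2. C_y = 14  [[A, B, C are collinear ⇒ -5x+5y+50=0] ∩ [|C−(14, 4)|²=200]]
   so C = (24, 14)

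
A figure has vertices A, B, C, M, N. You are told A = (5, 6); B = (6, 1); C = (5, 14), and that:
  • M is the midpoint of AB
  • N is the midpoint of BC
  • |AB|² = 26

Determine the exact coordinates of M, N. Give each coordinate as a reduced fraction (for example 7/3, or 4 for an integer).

M = (11/2, 7/2)
N = (11/2, 15/2)

1. M_x = 11/2  [2·M = A+B = (5, 6)+(6, 1)]
2. M_y = 7/2  [2·M = A+B = (5, 6)+(6, 1)]
   so M = (11/2, 7/2)
3. N_x = 11/2  [2·N = B+C = (6, 1)+(5, 14)]
4. N_y = 15/2  [2·N = B+C = (6, 1)+(5, 14)]
   so N = (11/2, 15/2)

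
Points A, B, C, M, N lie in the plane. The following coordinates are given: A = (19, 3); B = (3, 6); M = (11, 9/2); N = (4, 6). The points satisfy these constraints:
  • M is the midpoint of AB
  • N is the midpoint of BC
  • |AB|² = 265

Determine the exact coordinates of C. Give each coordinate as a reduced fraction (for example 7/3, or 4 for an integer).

C = (5, 6)

1. C_x = 5  [C = 2·N−B = 2·(4, 6)−(3, 6)]
2. C_y = 6  [C = 2·N−B = 2·(4, 6)−(3, 6)]
   so C = (5, 6)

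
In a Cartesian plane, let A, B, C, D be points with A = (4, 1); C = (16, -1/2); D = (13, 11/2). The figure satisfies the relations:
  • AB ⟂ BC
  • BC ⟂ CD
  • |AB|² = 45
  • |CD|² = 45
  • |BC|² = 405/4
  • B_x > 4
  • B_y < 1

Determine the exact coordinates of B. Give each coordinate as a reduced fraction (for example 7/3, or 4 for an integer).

B = (7, -5)

1. B_x = 7  [[BC ⟂ CD ⇒ 3x-6y-51=0] ∩ [|B−(4, 1)|²=45]]
2. B_y = -5  [[BC ⟂ CD ⇒ 3x-6y-51=0] ∩ [|B−(4, 1)|²=45]]
   so B = (7, -5)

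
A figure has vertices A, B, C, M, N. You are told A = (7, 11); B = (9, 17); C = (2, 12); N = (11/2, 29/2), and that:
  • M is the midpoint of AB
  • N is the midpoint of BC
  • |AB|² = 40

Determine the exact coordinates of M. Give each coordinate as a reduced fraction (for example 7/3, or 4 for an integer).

M = (8, 14)

1. M_x = 8  [2·M = A+B = (7, 11)+(9, 17)]
2. M_y = 14  [2·M = A+B = (7, 11)+(9, 17)]
   so M = (8, 14)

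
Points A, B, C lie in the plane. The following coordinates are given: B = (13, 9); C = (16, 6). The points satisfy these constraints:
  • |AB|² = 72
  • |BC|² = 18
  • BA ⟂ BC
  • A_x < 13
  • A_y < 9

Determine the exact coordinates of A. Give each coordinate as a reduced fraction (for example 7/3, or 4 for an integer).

A = (7, 3)

1. A_x = 7  [[BA ⟂ BC ⇒ 3x-3y-12=0] ∩ [|A−(13, 9)|²=72]]
2. A_y = 3  [[BA ⟂ BC ⇒ 3x-3y-12=0] ∩ [|A−(13, 9)|²=72]]
   so A = (7, 3)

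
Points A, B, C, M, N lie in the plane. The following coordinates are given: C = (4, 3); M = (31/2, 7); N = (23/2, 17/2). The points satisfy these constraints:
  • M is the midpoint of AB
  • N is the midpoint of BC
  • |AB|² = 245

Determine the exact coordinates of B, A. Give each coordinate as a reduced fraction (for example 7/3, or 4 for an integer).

1. B_x = 19  [B = 2·N−C = 2·(23/2, 17/2)−(4, 3)]
2. B_y = 14  [B = 2·N−C = 2·(23/2, 17/2)−(4, 3)]
   so B = (19, 14)
3. A_x = 12  [A = 2·M−B = 2·(31/2, 7)−(19, 14)]
4. A_y = 0  [A = 2·M−B = 2·(31/2, 7)−(19, 14)]
   so A = (12, 0)

B = (19, 14)
A = (12, 0)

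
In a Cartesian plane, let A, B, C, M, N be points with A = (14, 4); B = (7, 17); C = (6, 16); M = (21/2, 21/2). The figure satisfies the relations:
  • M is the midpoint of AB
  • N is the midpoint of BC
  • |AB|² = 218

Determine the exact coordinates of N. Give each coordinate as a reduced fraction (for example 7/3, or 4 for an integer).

1. N_x = 13/2  [2·N = B+C = (7, 17)+(6, 16)]
2. N_y = 33/2  [2·N = B+C = (7, 17)+(6, 16)]
   so N = (13/2, 33/2)

N = (13/2, 33/2)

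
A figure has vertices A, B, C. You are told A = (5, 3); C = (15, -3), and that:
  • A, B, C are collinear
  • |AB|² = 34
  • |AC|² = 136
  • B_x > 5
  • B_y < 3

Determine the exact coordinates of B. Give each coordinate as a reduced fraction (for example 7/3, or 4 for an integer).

1. B_x = 10  [[A, B, C are collinear ⇒ -6x-10y+60=0] ∩ [|B−(5, 3)|²=34]]
2. B_y = 0  [[A, B, C are collinear ⇒ -6x-10y+60=0] ∩ [|B−(5, 3)|²=34]]
   so B = (10, 0)

B = (10, 0)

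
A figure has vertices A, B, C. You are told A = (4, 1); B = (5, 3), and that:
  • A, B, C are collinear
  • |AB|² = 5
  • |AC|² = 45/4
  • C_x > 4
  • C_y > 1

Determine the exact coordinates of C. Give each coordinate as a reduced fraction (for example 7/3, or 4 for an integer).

1. C_x = 11/2  [[A, B, C are collinear ⇒ -2x+1y+7=0] ∩ [|C−(4, 1)|²=45/4]]
2. C_y = 4  [[A, B, C are collinear ⇒ -2x+1y+7=0] ∩ [|C−(4, 1)|²=45/4]]
   so C = (11/2, 4)

C = (11/2, 4)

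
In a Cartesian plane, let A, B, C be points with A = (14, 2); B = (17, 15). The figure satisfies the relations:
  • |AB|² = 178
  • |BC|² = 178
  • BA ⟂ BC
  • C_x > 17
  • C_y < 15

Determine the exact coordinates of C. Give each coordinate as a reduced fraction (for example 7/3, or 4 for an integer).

1. C_x = 30  [[BA ⟂ BC ⇒ -3x-13y+246=0] ∩ [|C−(17, 15)|²=178]]
2. C_y = 12  [[BA ⟂ BC ⇒ -3x-13y+246=0] ∩ [|C−(17, 15)|²=178]]
   so C = (30, 12)

C = (30, 12)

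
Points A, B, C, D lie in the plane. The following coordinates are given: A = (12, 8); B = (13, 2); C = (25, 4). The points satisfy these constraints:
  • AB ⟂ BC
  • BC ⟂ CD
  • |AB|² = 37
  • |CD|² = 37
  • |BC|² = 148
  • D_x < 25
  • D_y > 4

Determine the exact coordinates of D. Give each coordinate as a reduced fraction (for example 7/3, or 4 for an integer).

1. D_x = 24  [[BC ⟂ CD ⇒ 12x+2y-308=0] ∩ [|D−(25, 4)|²=37]]
2. D_y = 10  [[BC ⟂ CD ⇒ 12x+2y-308=0] ∩ [|D−(25, 4)|²=37]]
   so D = (24, 10)

D = (24, 10)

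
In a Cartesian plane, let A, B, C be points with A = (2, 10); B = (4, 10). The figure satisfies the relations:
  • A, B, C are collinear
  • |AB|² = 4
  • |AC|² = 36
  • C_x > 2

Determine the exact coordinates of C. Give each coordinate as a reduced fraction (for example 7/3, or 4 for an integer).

1. C_x = 8  [[A, B, C are collinear ⇒ 2y-20=0] ∩ [|C−(2, 10)|²=36]]
2. C_y = 10  [[A, B, C are collinear ⇒ 2y-20=0] ∩ [|C−(2, 10)|²=36]]
   so C = (8, 10)

C = (8, 10)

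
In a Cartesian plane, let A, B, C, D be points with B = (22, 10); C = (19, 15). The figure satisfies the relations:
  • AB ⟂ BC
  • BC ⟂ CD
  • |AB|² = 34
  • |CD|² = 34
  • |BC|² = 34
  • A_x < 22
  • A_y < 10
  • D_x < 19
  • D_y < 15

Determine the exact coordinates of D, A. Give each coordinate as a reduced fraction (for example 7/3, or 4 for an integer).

D = (14, 12)
A = (17, 7)

1. D_x = 14  [[BC ⟂ CD ⇒ -3x+5y-18=0] ∩ [|D−(19, 15)|²=34]]
2. D_y = 12  [[BC ⟂ CD ⇒ -3x+5y-18=0] ∩ [|D−(19, 15)|²=34]]
   so D = (14, 12)
3. A_x = 17  [[AB ⟂ BC ⇒ 3x-5y-16=0] ∩ [|A−(22, 10)|²=34]]
4. A_y = 7  [[AB ⟂ BC ⇒ 3x-5y-16=0] ∩ [|A−(22, 10)|²=34]]
   so A = (17, 7)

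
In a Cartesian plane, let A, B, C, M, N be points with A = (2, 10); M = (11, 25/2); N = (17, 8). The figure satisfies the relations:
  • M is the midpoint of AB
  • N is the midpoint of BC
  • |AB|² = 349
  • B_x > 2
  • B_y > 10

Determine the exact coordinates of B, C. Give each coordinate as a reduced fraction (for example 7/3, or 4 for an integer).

1. B_x = 20  [B = 2·M−A = 2·(11, 25/2)−(2, 10)]
2. B_y = 15  [B = 2·M−A = 2·(11, 25/2)−(2, 10)]
   so B = (20, 15)
3. C_x = 14  [C = 2·N−B = 2·(17, 8)−(20, 15)]
4. C_y = 1  [C = 2·N−B = 2·(17, 8)−(20, 15)]
   so C = (14, 1)

B = (20, 15)
C = (14, 1)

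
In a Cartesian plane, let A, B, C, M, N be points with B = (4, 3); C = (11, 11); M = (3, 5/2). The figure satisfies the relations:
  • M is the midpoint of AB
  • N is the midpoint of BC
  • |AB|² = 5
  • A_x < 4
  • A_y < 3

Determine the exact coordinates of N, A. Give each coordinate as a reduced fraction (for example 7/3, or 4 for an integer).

N = (15/2, 7)
A = (2, 2)

1. A_x = 2  [A = 2·M−B = 2·(3, 5/2)−(4, 3)]
2. A_y = 2  [A = 2·M−B = 2·(3, 5/2)−(4, 3)]
   so A = (2, 2)
3. N_x = 15/2  [2·N = B+C = (4, 3)+(11, 11)]
4. N_y = 7  [2·N = B+C = (4, 3)+(11, 11)]
   so N = (15/2, 7)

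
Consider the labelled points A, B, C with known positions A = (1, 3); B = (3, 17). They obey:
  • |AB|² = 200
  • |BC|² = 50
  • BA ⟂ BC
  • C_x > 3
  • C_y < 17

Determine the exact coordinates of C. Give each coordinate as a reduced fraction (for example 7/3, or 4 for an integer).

1. C_x = 10  [[BA ⟂ BC ⇒ -2x-14y+244=0] ∩ [|C−(3, 17)|²=50]]
2. C_y = 16  [[BA ⟂ BC ⇒ -2x-14y+244=0] ∩ [|C−(3, 17)|²=50]]
   so C = (10, 16)

C = (10, 16)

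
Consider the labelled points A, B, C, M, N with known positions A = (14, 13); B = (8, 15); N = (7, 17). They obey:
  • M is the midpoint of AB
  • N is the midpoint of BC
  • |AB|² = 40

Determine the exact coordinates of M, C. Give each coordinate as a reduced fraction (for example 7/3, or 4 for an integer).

1. M_x = 11  [2·M = A+B = (14, 13)+(8, 15)]
2. M_y = 14  [2·M = A+B = (14, 13)+(8, 15)]
   so M = (11, 14)
3. C_x = 6  [C = 2·N−B = 2·(7, 17)−(8, 15)]
4. C_y = 19  [C = 2·N−B = 2·(7, 17)−(8, 15)]
   so C = (6, 19)

M = (11, 14)
C = (6, 19)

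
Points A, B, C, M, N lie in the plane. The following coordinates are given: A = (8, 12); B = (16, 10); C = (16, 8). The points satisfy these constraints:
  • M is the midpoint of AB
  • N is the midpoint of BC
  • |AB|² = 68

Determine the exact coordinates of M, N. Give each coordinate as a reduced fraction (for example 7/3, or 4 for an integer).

1. M_x = 12  [2·M = A+B = (8, 12)+(16, 10)]
2. M_y = 11  [2·M = A+B = (8, 12)+(16, 10)]
   so M = (12, 11)
3. N_x = 16  [2·N = B+C = (16, 10)+(16, 8)]
4. N_y = 9  [2·N = B+C = (16, 10)+(16, 8)]
   so N = (16, 9)

M = (12, 11)
N = (16, 9)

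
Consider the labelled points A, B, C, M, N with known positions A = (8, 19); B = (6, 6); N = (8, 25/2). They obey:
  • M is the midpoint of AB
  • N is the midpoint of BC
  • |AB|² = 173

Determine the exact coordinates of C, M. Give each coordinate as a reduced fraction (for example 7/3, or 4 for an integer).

C = (10, 19)
M = (7, 25/2)

1. M_x = 7  [2·M = A+B = (8, 19)+(6, 6)]
2. M_y = 25/2  [2·M = A+B = (8, 19)+(6, 6)]
   so M = (7, 25/2)
3. C_x = 10  [C = 2·N−B = 2·(8, 25/2)−(6, 6)]
4. C_y = 19  [C = 2·N−B = 2·(8, 25/2)−(6, 6)]
   so C = (10, 19)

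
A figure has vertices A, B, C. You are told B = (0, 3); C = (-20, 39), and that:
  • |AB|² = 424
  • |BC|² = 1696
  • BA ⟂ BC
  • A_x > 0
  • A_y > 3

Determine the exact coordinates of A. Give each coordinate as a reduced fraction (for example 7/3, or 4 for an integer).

1. A_x = 18  [[BA ⟂ BC ⇒ -20x+36y-108=0] ∩ [|A−(0, 3)|²=424]]
2. A_y = 13  [[BA ⟂ BC ⇒ -20x+36y-108=0] ∩ [|A−(0, 3)|²=424]]
   so A = (18, 13)

A = (18, 13)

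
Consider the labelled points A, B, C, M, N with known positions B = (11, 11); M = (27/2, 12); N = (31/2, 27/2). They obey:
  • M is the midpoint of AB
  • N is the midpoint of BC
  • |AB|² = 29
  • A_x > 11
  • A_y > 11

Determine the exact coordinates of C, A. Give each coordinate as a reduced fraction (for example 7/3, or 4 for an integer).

C = (20, 16)
A = (16, 13)

1. A_x = 16  [A = 2·M−B = 2·(27/2, 12)−(11, 11)]
2. A_y = 13  [A = 2·M−B = 2·(27/2, 12)−(11, 11)]
   so A = (16, 13)
3. C_x = 20  [C = 2·N−B = 2·(31/2, 27/2)−(11, 11)]
4. C_y = 16  [C = 2·N−B = 2·(31/2, 27/2)−(11, 11)]
   so C = (20, 16)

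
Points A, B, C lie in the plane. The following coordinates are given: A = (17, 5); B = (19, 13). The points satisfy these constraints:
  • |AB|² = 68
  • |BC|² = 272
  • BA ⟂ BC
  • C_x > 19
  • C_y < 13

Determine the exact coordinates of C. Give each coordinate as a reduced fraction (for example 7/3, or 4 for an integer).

C = (35, 9)

1. C_x = 35  [[BA ⟂ BC ⇒ -2x-8y+142=0] ∩ [|C−(19, 13)|²=272]]
2. C_y = 9  [[BA ⟂ BC ⇒ -2x-8y+142=0] ∩ [|C−(19, 13)|²=272]]
   so C = (35, 9)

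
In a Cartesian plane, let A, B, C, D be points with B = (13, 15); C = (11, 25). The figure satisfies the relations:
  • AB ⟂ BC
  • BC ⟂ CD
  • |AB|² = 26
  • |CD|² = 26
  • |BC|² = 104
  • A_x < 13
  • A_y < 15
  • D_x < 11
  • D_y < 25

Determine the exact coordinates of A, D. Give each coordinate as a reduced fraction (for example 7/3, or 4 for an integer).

A = (8, 14)
D = (6, 24)

1. A_x = 8  [[AB ⟂ BC ⇒ 2x-10y+124=0] ∩ [|A−(13, 15)|²=26]]
2. A_y = 14  [[AB ⟂ BC ⇒ 2x-10y+124=0] ∩ [|A−(13, 15)|²=26]]
   so A = (8, 14)
3. D_x = 6  [[BC ⟂ CD ⇒ -2x+10y-228=0] ∩ [|D−(11, 25)|²=26]]
4. D_y = 24  [[BC ⟂ CD ⇒ -2x+10y-228=0] ∩ [|D−(11, 25)|²=26]]
   so D = (6, 24)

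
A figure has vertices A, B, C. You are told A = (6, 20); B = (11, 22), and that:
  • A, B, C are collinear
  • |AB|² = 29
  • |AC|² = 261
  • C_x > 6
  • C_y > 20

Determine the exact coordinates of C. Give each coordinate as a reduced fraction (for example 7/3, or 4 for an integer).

1. C_x = 21  [[A, B, C are collinear ⇒ -2x+5y-88=0] ∩ [|C−(6, 20)|²=261]]
2. C_y = 26  [[A, B, C are collinear ⇒ -2x+5y-88=0] ∩ [|C−(6, 20)|²=261]]
   so C = (21, 26)

C = (21, 26)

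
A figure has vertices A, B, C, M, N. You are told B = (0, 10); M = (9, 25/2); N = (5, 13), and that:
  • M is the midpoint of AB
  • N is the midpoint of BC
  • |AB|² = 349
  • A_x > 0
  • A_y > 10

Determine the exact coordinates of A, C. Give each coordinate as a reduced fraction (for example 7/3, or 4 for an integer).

1. A_x = 18  [A = 2·M−B = 2·(9, 25/2)−(0, 10)]
2. A_y = 15  [A = 2·M−B = 2·(9, 25/2)−(0, 10)]
   so A = (18, 15)
3. C_x = 10  [C = 2·N−B = 2·(5, 13)−(0, 10)]
4. C_y = 16  [C = 2·N−B = 2·(5, 13)−(0, 10)]
   so C = (10, 16)

A = (18, 15)
C = (10, 16)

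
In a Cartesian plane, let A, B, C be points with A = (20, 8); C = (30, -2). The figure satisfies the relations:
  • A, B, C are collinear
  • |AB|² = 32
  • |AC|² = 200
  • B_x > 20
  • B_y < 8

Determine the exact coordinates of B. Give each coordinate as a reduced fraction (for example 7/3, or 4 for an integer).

1. B_x = 24  [[A, B, C are collinear ⇒ -10x-10y+280=0] ∩ [|B−(20, 8)|²=32]]
2. B_y = 4  [[A, B, C are collinear ⇒ -10x-10y+280=0] ∩ [|B−(20, 8)|²=32]]
   so B = (24, 4)

B = (24, 4)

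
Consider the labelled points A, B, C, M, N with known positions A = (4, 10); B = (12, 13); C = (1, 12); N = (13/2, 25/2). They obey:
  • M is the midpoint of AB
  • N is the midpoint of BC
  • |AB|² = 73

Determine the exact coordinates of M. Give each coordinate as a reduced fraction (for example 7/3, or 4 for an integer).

M = (8, 23/2)

1. M_x = 8  [2·M = A+B = (4, 10)+(12, 13)]
2. M_y = 23/2  [2·M = A+B = (4, 10)+(12, 13)]
   so M = (8, 23/2)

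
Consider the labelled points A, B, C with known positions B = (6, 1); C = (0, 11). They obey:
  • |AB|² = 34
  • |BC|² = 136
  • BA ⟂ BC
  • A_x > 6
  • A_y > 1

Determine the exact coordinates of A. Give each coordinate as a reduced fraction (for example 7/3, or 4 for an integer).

A = (11, 4)

1. A_x = 11  [[BA ⟂ BC ⇒ -6x+10y+26=0] ∩ [|A−(6, 1)|²=34]]
2. A_y = 4  [[BA ⟂ BC ⇒ -6x+10y+26=0] ∩ [|A−(6, 1)|²=34]]
   so A = (11, 4)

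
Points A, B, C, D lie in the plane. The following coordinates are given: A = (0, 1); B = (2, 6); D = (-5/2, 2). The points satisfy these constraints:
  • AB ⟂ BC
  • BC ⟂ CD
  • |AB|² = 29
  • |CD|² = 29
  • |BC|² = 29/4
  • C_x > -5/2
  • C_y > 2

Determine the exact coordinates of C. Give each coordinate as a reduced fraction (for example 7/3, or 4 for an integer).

C = (-1/2, 7)

1. C_x = -1/2  [[AB ⟂ BC ⇒ 2x+5y-34=0] ∩ [|C−(-5/2, 2)|²=29]]
2. C_y = 7  [[AB ⟂ BC ⇒ 2x+5y-34=0] ∩ [|C−(-5/2, 2)|²=29]]
   so C = (-1/2, 7)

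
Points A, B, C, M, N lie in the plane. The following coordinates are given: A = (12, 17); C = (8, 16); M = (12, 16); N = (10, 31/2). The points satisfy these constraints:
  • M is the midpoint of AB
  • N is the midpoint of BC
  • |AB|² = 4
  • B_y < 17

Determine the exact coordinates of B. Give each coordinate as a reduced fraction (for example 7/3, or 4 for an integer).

B = (12, 15)

1. B_x = 12  [B = 2·M−A = 2·(12, 16)−(12, 17)]
2. B_y = 15  [B = 2·M−A = 2·(12, 16)−(12, 17)]
   so B = (12, 15)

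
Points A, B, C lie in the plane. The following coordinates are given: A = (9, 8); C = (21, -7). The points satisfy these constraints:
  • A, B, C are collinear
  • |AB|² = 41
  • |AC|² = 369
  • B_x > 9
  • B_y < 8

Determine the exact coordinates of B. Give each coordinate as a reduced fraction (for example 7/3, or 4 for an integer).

1. B_x = 13  [[A, B, C are collinear ⇒ -15x-12y+231=0] ∩ [|B−(9, 8)|²=41]]
2. B_y = 3  [[A, B, C are collinear ⇒ -15x-12y+231=0] ∩ [|B−(9, 8)|²=41]]
   so B = (13, 3)

B = (13, 3)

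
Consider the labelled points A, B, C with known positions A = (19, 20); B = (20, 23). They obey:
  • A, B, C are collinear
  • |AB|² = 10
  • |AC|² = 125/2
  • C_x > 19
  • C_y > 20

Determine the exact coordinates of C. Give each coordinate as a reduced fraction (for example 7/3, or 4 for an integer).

C = (43/2, 55/2)

1. C_x = 43/2  [[A, B, C are collinear ⇒ -3x+1y+37=0] ∩ [|C−(19, 20)|²=125/2]]
2. C_y = 55/2  [[A, B, C are collinear ⇒ -3x+1y+37=0] ∩ [|C−(19, 20)|²=125/2]]
   so C = (43/2, 55/2)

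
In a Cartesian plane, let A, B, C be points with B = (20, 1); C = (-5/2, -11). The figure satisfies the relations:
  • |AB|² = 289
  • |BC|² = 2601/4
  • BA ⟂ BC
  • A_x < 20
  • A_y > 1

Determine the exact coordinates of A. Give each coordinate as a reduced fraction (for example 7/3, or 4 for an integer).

1. A_x = 12  [[BA ⟂ BC ⇒ -45/2x-12y+462=0] ∩ [|A−(20, 1)|²=289]]
2. A_y = 16  [[BA ⟂ BC ⇒ -45/2x-12y+462=0] ∩ [|A−(20, 1)|²=289]]
   so A = (12, 16)

A = (12, 16)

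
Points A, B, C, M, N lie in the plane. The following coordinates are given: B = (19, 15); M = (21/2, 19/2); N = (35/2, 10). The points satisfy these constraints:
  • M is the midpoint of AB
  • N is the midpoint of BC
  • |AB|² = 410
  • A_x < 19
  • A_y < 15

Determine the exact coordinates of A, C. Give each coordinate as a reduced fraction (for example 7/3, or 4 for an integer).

1. A_x = 2  [A = 2·M−B = 2·(21/2, 19/2)−(19, 15)]
2. A_y = 4  [A = 2·M−B = 2·(21/2, 19/2)−(19, 15)]
   so A = (2, 4)
3. C_x = 16  [C = 2·N−B = 2·(35/2, 10)−(19, 15)]
4. C_y = 5  [C = 2·N−B = 2·(35/2, 10)−(19, 15)]
   so C = (16, 5)

A = (2, 4)
C = (16, 5)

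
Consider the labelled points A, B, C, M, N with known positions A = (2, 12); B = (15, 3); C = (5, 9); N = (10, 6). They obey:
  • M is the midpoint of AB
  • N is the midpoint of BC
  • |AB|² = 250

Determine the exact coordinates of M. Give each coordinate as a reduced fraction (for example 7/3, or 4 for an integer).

M = (17/2, 15/2)

1. M_x = 17/2  [2·M = A+B = (2, 12)+(15, 3)]
2. M_y = 15/2  [2·M = A+B = (2, 12)+(15, 3)]
   so M = (17/2, 15/2)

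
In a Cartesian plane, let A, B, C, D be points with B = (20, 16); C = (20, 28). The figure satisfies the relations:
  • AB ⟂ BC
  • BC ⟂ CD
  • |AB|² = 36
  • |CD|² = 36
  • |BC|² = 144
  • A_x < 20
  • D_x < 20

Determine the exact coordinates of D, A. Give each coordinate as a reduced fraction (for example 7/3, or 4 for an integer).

D = (14, 28)
A = (14, 16)

1. D_x = 14  [[BC ⟂ CD ⇒ 12y-336=0] ∩ [|D−(20, 28)|²=36]]
2. D_y = 28  [[BC ⟂ CD ⇒ 12y-336=0] ∩ [|D−(20, 28)|²=36]]
   so D = (14, 28)
3. A_x = 14  [[AB ⟂ BC ⇒ -12y+192=0] ∩ [|A−(20, 16)|²=36]]
4. A_y = 16  [[AB ⟂ BC ⇒ -12y+192=0] ∩ [|A−(20, 16)|²=36]]
   so A = (14, 16)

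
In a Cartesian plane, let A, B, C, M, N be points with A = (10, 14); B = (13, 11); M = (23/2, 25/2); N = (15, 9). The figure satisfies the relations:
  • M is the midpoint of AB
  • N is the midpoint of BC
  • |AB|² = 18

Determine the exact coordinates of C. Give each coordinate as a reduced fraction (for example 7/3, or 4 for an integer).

C = (17, 7)

1. C_x = 17  [C = 2·N−B = 2·(15, 9)−(13, 11)]
2. C_y = 7  [C = 2·N−B = 2·(15, 9)−(13, 11)]
   so C = (17, 7)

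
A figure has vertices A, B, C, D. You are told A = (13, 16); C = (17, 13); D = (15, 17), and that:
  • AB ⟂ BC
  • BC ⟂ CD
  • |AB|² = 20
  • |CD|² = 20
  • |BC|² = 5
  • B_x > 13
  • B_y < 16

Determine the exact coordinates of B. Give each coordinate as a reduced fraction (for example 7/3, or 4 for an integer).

B = (15, 12)

1. B_x = 15  [[BC ⟂ CD ⇒ 2x-4y+18=0] ∩ [|B−(13, 16)|²=20]]
2. B_y = 12  [[BC ⟂ CD ⇒ 2x-4y+18=0] ∩ [|B−(13, 16)|²=20]]
   so B = (15, 12)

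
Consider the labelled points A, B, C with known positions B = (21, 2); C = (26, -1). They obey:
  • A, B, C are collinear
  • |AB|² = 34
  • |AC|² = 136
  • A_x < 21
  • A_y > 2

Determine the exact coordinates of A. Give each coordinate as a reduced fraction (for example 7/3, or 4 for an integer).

A = (16, 5)

1. A_x = 16  [[A, B, C are collinear ⇒ 3x+5y-73=0] ∩ [|A−(21, 2)|²=34]]
2. A_y = 5  [[A, B, C are collinear ⇒ 3x+5y-73=0] ∩ [|A−(21, 2)|²=34]]
   so A = (16, 5)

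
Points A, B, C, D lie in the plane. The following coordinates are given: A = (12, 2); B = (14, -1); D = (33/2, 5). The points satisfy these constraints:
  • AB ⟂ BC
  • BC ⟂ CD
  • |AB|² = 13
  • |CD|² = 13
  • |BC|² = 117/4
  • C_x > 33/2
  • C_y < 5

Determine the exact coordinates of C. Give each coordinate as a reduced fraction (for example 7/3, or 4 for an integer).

C = (37/2, 2)

1. C_x = 37/2  [[AB ⟂ BC ⇒ 2x-3y-31=0] ∩ [|C−(33/2, 5)|²=13]]
2. C_y = 2  [[AB ⟂ BC ⇒ 2x-3y-31=0] ∩ [|C−(33/2, 5)|²=13]]
   so C = (37/2, 2)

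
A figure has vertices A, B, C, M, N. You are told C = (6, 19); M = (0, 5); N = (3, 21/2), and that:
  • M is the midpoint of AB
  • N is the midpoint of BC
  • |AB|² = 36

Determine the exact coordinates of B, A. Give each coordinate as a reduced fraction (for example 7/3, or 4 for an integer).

B = (0, 2)
A = (0, 8)

1. B_x = 0  [B = 2·N−C = 2·(3, 21/2)−(6, 19)]
2. B_y = 2  [B = 2·N−C = 2·(3, 21/2)−(6, 19)]
   so B = (0, 2)
3. A_x = 0  [A = 2·M−B = 2·(0, 5)−(0, 2)]
4. A_y = 8  [A = 2·M−B = 2·(0, 5)−(0, 2)]
   so A = (0, 8)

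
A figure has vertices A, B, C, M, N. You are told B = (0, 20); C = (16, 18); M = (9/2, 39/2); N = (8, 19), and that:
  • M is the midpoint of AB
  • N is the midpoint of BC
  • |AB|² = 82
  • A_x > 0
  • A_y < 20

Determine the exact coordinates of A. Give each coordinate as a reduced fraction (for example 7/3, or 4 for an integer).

A = (9, 19)

1. A_x = 9  [A = 2·M−B = 2·(9/2, 39/2)−(0, 20)]
2. A_y = 19  [A = 2·M−B = 2·(9/2, 39/2)−(0, 20)]
   so A = (9, 19)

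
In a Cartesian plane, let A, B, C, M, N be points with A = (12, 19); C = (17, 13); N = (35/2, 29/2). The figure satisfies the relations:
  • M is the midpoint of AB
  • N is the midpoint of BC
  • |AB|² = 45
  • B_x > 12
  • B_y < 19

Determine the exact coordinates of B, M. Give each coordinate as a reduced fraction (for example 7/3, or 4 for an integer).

1. B_x = 18  [B = 2·N−C = 2·(35/2, 29/2)−(17, 13)]
2. B_y = 16  [B = 2·N−C = 2·(35/2, 29/2)−(17, 13)]
   so B = (18, 16)
3. M_x = 15  [2·M = A+B = (12, 19)+(18, 16)]
4. M_y = 35/2  [2·M = A+B = (12, 19)+(18, 16)]
   so M = (15, 35/2)

B = (18, 16)
M = (15, 35/2)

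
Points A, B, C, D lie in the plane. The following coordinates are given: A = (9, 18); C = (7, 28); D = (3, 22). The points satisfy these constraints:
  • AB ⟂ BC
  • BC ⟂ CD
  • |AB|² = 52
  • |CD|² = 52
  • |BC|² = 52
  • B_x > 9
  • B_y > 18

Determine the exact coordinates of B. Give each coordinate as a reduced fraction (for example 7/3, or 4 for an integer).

B = (13, 24)

1. B_x = 13  [[BC ⟂ CD ⇒ 4x+6y-196=0] ∩ [|B−(9, 18)|²=52]]
2. B_y = 24  [[BC ⟂ CD ⇒ 4x+6y-196=0] ∩ [|B−(9, 18)|²=52]]
   so B = (13, 24)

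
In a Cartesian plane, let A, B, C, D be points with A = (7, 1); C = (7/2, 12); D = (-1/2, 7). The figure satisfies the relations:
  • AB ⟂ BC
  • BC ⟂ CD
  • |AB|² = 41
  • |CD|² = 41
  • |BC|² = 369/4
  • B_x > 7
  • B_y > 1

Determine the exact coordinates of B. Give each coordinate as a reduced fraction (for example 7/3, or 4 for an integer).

B = (11, 6)

1. B_x = 11  [[BC ⟂ CD ⇒ 4x+5y-74=0] ∩ [|B−(7, 1)|²=41]]
2. B_y = 6  [[BC ⟂ CD ⇒ 4x+5y-74=0] ∩ [|B−(7, 1)|²=41]]
   so B = (11, 6)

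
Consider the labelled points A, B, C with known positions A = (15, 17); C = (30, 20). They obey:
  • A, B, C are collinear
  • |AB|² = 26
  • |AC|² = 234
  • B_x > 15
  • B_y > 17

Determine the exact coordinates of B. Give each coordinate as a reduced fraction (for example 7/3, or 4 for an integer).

B = (20, 18)

1. B_x = 20  [[A, B, C are collinear ⇒ 3x-15y+210=0] ∩ [|B−(15, 17)|²=26]]
2. B_y = 18  [[A, B, C are collinear ⇒ 3x-15y+210=0] ∩ [|B−(15, 17)|²=26]]
   so B = (20, 18)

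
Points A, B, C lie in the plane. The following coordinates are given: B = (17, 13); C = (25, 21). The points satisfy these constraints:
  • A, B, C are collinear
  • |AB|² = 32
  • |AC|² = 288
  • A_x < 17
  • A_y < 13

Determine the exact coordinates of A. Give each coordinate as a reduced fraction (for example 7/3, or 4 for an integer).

A = (13, 9)

1. A_x = 13  [[A, B, C are collinear ⇒ -8x+8y+32=0] ∩ [|A−(17, 13)|²=32]]
2. A_y = 9  [[A, B, C are collinear ⇒ -8x+8y+32=0] ∩ [|A−(17, 13)|²=32]]
   so A = (13, 9)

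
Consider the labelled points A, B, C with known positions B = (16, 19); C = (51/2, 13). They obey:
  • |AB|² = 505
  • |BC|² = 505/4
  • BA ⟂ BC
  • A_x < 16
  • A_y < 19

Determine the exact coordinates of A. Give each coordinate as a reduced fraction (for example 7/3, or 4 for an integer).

A = (4, 0)

1. A_x = 4  [[BA ⟂ BC ⇒ 19/2x-6y-38=0] ∩ [|A−(16, 19)|²=505]]
2. A_y = 0  [[BA ⟂ BC ⇒ 19/2x-6y-38=0] ∩ [|A−(16, 19)|²=505]]
   so A = (4, 0)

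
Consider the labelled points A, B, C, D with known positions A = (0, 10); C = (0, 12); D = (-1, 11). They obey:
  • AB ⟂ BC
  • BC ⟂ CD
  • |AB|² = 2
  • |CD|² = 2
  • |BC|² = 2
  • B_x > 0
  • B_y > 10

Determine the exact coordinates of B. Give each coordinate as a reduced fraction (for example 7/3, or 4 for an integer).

B = (1, 11)

1. B_x = 1  [[BC ⟂ CD ⇒ 1x+1y-12=0] ∩ [|B−(0, 10)|²=2]]
2. B_y = 11  [[BC ⟂ CD ⇒ 1x+1y-12=0] ∩ [|B−(0, 10)|²=2]]
   so B = (1, 11)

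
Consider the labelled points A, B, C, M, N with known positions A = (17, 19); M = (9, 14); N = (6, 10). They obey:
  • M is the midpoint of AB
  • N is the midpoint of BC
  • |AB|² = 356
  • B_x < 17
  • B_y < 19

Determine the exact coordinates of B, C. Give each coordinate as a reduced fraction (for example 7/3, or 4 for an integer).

B = (1, 9)
C = (11, 11)

1. B_x = 1  [B = 2·M−A = 2·(9, 14)−(17, 19)]
2. B_y = 9  [B = 2·M−A = 2·(9, 14)−(17, 19)]
   so B = (1, 9)
3. C_x = 11  [C = 2·N−B = 2·(6, 10)−(1, 9)]
4. C_y = 11  [C = 2·N−B = 2·(6, 10)−(1, 9)]
   so C = (11, 11)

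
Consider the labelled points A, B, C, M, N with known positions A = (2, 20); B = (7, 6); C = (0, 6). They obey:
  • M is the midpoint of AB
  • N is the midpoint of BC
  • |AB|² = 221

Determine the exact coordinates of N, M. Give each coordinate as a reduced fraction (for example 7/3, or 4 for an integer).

N = (7/2, 6)
M = (9/2, 13)

1. M_x = 9/2  [2·M = A+B = (2, 20)+(7, 6)]
2. M_y = 13  [2·M = A+B = (2, 20)+(7, 6)]
   so M = (9/2, 13)
3. N_x = 7/2  [2·N = B+C = (7, 6)+(0, 6)]
4. N_y = 6  [2·N = B+C = (7, 6)+(0, 6)]
   so N = (7/2, 6)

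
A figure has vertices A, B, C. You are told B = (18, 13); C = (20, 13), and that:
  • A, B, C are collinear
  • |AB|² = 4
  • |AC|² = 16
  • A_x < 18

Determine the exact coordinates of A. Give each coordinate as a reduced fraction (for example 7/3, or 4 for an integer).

1. A_x = 16  [[A, B, C are collinear ⇒ 2y-26=0] ∩ [|A−(18, 13)|²=4]]
2. A_y = 13  [[A, B, C are collinear ⇒ 2y-26=0] ∩ [|A−(18, 13)|²=4]]
   so A = (16, 13)

A = (16, 13)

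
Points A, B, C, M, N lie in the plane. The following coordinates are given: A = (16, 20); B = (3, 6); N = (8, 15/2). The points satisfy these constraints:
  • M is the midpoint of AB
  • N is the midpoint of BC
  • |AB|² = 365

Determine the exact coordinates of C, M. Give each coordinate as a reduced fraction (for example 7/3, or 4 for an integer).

C = (13, 9)
M = (19/2, 13)

1. M_x = 19/2  [2·M = A+B = (16, 20)+(3, 6)]
2. M_y = 13  [2·M = A+B = (16, 20)+(3, 6)]
   so M = (19/2, 13)
3. C_x = 13  [C = 2·N−B = 2·(8, 15/2)−(3, 6)]
4. C_y = 9  [C = 2·N−B = 2·(8, 15/2)−(3, 6)]
   so C = (13, 9)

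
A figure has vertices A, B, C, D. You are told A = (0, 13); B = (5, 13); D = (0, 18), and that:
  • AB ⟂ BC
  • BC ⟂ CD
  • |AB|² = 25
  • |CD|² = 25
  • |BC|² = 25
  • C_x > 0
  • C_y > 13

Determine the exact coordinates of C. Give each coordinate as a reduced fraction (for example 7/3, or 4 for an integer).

C = (5, 18)

1. C_x = 5  [[AB ⟂ BC ⇒ 5x-25=0] ∩ [|C−(0, 18)|²=25]]
2. C_y = 18  [[AB ⟂ BC ⇒ 5x-25=0] ∩ [|C−(0, 18)|²=25]]
   so C = (5, 18)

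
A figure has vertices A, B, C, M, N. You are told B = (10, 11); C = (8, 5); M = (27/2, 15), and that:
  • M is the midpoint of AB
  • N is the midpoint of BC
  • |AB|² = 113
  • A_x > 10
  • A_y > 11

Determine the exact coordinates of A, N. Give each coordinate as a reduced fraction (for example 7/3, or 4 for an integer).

A = (17, 19)
N = (9, 8)

1. A_x = 17  [A = 2·M−B = 2·(27/2, 15)−(10, 11)]
2. A_y = 19  [A = 2·M−B = 2·(27/2, 15)−(10, 11)]
   so A = (17, 19)
3. N_x = 9  [2·N = B+C = (10, 11)+(8, 5)]
4. N_y = 8  [2·N = B+C = (10, 11)+(8, 5)]
   so N = (9, 8)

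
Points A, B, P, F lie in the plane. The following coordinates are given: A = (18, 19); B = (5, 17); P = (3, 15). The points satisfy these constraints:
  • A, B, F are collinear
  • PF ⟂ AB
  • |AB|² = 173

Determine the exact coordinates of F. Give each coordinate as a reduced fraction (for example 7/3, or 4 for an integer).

F = (475/173, 2881/173)

1. F_x = 475/173  [[A, B, F are collinear ⇒ 2x-13y+211=0] ∩ [PF ⟂ AB ⇒ -13x-2y+69=0]]
2. F_y = 2881/173  [[A, B, F are collinear ⇒ 2x-13y+211=0] ∩ [PF ⟂ AB ⇒ -13x-2y+69=0]]
   so F = (475/173, 2881/173)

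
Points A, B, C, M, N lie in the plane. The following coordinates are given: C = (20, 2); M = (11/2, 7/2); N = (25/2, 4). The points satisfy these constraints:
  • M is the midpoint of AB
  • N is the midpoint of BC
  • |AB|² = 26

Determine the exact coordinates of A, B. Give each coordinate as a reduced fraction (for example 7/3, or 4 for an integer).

A = (6, 1)
B = (5, 6)

1. B_x = 5  [B = 2·N−C = 2·(25/2, 4)−(20, 2)]
2. B_y = 6  [B = 2·N−C = 2·(25/2, 4)−(20, 2)]
   so B = (5, 6)
3. A_x = 6  [A = 2·M−B = 2·(11/2, 7/2)−(5, 6)]
4. A_y = 1  [A = 2·M−B = 2·(11/2, 7/2)−(5, 6)]
   so A = (6, 1)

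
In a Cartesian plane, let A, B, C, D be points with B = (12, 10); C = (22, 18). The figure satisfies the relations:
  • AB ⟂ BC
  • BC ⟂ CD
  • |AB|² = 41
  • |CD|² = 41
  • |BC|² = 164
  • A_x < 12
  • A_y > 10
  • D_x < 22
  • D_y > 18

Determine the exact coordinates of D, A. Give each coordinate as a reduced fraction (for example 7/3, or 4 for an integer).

1. D_x = 18  [[BC ⟂ CD ⇒ 10x+8y-364=0] ∩ [|D−(22, 18)|²=41]]
2. D_y = 23  [[BC ⟂ CD ⇒ 10x+8y-364=0] ∩ [|D−(22, 18)|²=41]]
   so D = (18, 23)
3. A_x = 8  [[AB ⟂ BC ⇒ -10x-8y+200=0] ∩ [|A−(12, 10)|²=41]]
4. A_y = 15  [[AB ⟂ BC ⇒ -10x-8y+200=0] ∩ [|A−(12, 10)|²=41]]
   so A = (8, 15)

D = (18, 23)
A = (8, 15)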